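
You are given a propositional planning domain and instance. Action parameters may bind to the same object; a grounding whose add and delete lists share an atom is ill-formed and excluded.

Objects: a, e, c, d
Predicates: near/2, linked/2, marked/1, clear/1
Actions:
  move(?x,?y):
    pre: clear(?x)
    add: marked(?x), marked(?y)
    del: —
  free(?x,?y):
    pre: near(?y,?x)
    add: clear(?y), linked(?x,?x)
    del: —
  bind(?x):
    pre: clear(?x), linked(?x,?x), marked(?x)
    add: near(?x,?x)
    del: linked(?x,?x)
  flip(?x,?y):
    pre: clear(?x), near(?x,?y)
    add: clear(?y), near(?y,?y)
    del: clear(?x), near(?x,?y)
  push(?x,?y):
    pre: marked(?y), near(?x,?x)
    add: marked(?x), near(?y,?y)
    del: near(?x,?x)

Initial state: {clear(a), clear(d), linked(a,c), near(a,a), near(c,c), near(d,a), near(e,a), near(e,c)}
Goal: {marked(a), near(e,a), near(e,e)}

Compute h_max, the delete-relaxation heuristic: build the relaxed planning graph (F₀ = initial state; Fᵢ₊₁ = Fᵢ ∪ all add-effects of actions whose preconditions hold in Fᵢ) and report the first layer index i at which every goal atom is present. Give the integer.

2

F0 = init (8 atoms)
F1 = F0 ∪ {clear(c), clear(e), linked(a,a), linked(c,c), marked(a), marked(c), marked(d), marked(e)}  (16 atoms)
F2 = F1 ∪ {near(d,d), near(e,e)}  (18 atoms)
goal ⊆ F2  ⇒  h_max = 2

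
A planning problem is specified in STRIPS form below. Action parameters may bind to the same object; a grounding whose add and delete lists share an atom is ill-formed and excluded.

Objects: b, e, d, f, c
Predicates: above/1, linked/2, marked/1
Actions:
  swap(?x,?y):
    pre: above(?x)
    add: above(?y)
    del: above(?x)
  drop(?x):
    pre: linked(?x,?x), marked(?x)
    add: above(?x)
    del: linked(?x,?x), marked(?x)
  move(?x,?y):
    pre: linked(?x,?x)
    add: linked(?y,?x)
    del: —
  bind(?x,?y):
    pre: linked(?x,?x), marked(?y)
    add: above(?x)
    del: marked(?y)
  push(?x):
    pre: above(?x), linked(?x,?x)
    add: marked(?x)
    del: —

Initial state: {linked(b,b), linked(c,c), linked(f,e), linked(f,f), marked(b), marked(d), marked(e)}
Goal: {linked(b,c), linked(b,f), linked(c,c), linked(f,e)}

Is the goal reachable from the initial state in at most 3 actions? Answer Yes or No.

Yes

1. move(f,b)  →  {linked(b,b), linked(b,f), linked(c,c), linked(f,e), linked(f,f), marked(b), marked(d), marked(e)}
2. move(c,b)  →  {linked(b,b), linked(b,c), linked(b,f), linked(c,c), linked(f,e), linked(f,f), marked(b), marked(d), marked(e)}
optimal plan length = 2; 2 ≤ 3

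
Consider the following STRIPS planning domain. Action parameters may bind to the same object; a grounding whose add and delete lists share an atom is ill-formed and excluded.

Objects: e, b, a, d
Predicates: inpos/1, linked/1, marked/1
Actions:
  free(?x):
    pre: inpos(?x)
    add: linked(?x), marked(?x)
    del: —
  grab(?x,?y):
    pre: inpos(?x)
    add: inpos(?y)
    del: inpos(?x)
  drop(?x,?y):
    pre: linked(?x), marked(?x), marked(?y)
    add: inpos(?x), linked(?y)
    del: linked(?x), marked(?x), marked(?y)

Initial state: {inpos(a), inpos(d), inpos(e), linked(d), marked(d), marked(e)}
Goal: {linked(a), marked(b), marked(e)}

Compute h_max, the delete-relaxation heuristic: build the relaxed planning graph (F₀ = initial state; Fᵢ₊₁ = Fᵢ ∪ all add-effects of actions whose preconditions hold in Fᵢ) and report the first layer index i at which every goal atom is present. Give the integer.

F0 = init (6 atoms)
F1 = F0 ∪ {inpos(b), linked(a), linked(e), marked(a)}  (10 atoms)
F2 = F1 ∪ {linked(b), marked(b)}  (12 atoms)
goal ⊆ F2  ⇒  h_max = 2

2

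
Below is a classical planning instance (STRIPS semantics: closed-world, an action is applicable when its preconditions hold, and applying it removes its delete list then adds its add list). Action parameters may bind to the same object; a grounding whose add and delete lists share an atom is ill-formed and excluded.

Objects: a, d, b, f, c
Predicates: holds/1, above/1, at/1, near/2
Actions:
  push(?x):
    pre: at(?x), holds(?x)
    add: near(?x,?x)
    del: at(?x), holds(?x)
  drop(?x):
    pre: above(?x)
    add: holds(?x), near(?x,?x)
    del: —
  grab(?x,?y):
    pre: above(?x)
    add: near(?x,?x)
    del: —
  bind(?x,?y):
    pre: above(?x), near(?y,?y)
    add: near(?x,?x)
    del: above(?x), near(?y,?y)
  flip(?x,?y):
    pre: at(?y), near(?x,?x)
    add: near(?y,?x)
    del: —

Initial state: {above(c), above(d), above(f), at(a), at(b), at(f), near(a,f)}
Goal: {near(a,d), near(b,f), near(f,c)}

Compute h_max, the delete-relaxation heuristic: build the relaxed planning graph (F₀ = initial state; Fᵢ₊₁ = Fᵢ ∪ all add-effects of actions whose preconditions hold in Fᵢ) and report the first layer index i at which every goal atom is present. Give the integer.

2

F0 = init (7 atoms)
F1 = F0 ∪ {holds(c), holds(d), holds(f), near(c,c), near(d,d), near(f,f)}  (13 atoms)
F2 = F1 ∪ {near(a,c), near(a,d), near(b,c), near(b,d), near(b,f), near(f,c), near(f,d)}  (20 atoms)
goal ⊆ F2  ⇒  h_max = 2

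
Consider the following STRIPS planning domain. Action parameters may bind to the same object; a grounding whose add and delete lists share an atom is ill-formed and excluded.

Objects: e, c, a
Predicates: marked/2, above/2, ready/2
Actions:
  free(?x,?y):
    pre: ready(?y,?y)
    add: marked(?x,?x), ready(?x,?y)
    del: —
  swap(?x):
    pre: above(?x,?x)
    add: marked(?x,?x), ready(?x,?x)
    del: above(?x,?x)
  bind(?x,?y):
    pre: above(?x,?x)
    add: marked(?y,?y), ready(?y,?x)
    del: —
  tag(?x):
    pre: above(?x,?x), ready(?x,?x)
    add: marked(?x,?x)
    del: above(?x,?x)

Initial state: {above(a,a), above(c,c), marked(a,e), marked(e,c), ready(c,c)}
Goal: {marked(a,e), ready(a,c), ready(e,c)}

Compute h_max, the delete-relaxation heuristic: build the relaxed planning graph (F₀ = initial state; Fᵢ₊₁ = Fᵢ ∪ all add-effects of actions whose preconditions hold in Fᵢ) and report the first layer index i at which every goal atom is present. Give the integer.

F0 = init (5 atoms)
F1 = F0 ∪ {marked(a,a), marked(c,c), marked(e,e), ready(a,a), ready(a,c), ready(c,a), ready(e,a), ready(e,c)}  (13 atoms)
goal ⊆ F1  ⇒  h_max = 1

1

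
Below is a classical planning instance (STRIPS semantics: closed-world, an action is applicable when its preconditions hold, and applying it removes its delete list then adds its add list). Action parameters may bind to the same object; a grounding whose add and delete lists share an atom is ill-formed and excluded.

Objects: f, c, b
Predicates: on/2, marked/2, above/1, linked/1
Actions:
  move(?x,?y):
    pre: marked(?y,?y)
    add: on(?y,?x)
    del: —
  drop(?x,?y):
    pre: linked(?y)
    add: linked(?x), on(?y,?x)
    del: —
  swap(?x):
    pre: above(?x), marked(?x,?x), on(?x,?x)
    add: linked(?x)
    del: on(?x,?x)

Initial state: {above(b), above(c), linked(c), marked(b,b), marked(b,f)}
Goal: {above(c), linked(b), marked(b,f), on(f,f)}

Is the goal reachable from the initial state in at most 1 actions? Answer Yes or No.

1. drop(f,c)  →  {above(b), above(c), linked(c), linked(f), marked(b,b), marked(b,f), on(c,f)}
2. drop(f,f)  →  {above(b), above(c), linked(c), linked(f), marked(b,b), marked(b,f), on(c,f), on(f,f)}
3. drop(b,f)  →  {above(b), above(c), linked(b), linked(c), linked(f), marked(b,b), marked(b,f), on(c,f), on(f,b), on(f,f)}
optimal plan length = 3; 3 > 1

No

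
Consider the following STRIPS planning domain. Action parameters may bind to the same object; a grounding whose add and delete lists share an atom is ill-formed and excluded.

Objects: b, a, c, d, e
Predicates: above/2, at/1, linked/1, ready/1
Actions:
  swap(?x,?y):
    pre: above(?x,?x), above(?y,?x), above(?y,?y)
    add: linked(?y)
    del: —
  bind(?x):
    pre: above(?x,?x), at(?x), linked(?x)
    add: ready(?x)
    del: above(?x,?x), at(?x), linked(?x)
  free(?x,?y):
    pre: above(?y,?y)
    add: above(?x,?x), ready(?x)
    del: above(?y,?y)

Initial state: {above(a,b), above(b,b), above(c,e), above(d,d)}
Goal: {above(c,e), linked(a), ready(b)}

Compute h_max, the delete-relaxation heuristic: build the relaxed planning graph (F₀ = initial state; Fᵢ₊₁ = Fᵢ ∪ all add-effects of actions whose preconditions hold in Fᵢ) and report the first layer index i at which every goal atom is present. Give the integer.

F0 = init (4 atoms)
F1 = F0 ∪ {above(a,a), above(c,c), above(e,e), linked(b), linked(d), ready(a), ready(b), ready(c), ready(d), ready(e)}  (14 atoms)
F2 = F1 ∪ {linked(a), linked(c), linked(e)}  (17 atoms)
goal ⊆ F2  ⇒  h_max = 2

2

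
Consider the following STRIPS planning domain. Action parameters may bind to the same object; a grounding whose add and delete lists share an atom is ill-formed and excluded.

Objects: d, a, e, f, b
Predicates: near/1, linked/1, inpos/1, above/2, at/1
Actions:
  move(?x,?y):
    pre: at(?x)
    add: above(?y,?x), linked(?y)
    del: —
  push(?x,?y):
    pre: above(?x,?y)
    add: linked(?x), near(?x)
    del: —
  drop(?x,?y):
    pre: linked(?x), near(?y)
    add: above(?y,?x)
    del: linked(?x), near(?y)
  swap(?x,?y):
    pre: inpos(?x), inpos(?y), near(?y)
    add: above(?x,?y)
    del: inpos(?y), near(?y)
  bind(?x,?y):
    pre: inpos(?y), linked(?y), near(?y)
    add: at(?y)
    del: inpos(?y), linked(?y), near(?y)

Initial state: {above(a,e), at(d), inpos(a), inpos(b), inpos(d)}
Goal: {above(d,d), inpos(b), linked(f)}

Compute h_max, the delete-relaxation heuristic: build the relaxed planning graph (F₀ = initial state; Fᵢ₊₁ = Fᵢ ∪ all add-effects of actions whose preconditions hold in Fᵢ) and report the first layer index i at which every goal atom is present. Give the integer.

F0 = init (5 atoms)
F1 = F0 ∪ {above(a,d), above(b,d), above(d,d), above(e,d), above(f,d), linked(a), linked(b), linked(d), linked(e), linked(f), near(a)}  (16 atoms)
goal ⊆ F1  ⇒  h_max = 1

1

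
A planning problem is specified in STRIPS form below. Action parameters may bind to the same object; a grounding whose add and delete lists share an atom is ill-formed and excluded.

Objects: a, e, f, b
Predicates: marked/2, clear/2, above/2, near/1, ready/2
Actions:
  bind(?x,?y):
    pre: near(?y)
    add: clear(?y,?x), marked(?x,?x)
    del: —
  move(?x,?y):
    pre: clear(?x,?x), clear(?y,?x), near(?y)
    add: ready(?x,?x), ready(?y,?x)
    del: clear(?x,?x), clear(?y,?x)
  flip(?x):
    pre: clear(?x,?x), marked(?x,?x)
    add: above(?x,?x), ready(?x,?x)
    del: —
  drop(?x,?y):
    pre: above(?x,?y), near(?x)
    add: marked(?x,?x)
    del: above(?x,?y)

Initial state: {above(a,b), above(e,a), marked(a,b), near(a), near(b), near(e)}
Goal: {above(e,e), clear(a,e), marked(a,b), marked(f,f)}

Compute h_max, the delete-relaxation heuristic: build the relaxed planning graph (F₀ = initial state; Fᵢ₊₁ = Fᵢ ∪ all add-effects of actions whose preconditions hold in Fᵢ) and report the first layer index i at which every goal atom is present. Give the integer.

F0 = init (6 atoms)
F1 = F0 ∪ {clear(a,a), clear(a,b), clear(a,e), clear(a,f), clear(b,a), clear(b,b), clear(b,e), clear(b,f), clear(e,a), clear(e,b), clear(e,e), clear(e,f), marked(a,a), marked(b,b), marked(e,e), marked(f,f)}  (22 atoms)
F2 = F1 ∪ {above(a,a), above(b,b), above(e,e), ready(a,a), ready(a,b), ready(a,e), ready(b,a), ready(b,b), ready(b,e), ready(e,a), ready(e,b), ready(e,e)}  (34 atoms)
goal ⊆ F2  ⇒  h_max = 2

2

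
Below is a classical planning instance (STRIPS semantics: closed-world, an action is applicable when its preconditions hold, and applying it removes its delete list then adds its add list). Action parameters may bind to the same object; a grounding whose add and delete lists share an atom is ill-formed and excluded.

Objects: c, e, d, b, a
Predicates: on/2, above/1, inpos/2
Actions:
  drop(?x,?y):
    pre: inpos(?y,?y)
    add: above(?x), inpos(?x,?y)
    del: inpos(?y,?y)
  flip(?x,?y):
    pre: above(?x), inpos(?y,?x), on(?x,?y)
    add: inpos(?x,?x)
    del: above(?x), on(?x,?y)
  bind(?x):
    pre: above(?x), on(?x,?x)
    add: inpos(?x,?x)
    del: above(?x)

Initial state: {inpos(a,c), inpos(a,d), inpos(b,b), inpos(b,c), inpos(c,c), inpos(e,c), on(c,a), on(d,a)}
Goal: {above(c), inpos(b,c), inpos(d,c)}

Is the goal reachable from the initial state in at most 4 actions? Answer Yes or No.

Yes

1. drop(c,b)  →  {above(c), inpos(a,c), inpos(a,d), inpos(b,c), inpos(c,b), inpos(c,c), inpos(e,c), on(c,a), on(d,a)}
2. drop(d,c)  →  {above(c), above(d), inpos(a,c), inpos(a,d), inpos(b,c), inpos(c,b), inpos(d,c), inpos(e,c), on(c,a), on(d,a)}
optimal plan length = 2; 2 ≤ 4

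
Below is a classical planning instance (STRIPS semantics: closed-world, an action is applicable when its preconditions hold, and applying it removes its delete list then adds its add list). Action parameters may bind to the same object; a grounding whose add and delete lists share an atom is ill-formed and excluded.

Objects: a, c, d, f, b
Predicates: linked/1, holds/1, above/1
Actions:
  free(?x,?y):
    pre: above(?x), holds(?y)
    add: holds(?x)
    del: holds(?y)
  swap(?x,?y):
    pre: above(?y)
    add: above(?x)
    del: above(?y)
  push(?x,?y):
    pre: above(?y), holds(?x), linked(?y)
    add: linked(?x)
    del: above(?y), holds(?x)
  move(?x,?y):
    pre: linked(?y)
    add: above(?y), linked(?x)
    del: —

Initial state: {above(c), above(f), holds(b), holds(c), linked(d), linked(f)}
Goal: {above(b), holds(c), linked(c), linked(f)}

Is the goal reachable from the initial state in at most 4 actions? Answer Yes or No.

1. swap(b,c)  →  {above(b), above(f), holds(b), holds(c), linked(d), linked(f)}
2. move(c,d)  →  {above(b), above(d), above(f), holds(b), holds(c), linked(c), linked(d), linked(f)}
optimal plan length = 2; 2 ≤ 4

Yes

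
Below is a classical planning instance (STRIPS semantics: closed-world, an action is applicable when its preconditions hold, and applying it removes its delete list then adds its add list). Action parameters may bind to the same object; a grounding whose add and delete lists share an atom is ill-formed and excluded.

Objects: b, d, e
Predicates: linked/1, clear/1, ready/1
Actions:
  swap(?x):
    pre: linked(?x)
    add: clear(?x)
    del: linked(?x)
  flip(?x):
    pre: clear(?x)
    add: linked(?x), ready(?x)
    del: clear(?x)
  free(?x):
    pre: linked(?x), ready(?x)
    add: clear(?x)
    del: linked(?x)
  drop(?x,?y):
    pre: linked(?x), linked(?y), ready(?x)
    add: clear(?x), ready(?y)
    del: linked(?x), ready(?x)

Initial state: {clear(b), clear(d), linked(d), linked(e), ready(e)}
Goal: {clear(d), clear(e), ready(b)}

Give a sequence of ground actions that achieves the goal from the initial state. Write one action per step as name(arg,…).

1. swap(e)  →  {clear(b), clear(d), clear(e), linked(d), ready(e)}
2. flip(b)  →  {clear(d), clear(e), linked(b), linked(d), ready(b), ready(e)}

swap(e); flip(b)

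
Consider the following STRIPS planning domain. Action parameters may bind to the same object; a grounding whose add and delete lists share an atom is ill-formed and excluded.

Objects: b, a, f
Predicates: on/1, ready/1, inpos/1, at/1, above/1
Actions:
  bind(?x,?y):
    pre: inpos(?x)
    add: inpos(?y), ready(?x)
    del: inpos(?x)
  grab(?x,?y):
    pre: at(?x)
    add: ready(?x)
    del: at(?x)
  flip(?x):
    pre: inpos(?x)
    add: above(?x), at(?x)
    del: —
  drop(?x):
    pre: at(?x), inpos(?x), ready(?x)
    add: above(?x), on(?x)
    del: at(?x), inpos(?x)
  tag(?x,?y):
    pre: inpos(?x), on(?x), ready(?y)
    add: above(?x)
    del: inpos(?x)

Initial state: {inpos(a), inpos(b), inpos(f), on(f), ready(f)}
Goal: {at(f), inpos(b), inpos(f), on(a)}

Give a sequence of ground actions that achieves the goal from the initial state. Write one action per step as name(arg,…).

1. flip(a)  →  {above(a), at(a), inpos(a), inpos(b), inpos(f), on(f), ready(f)}
2. grab(a,b)  →  {above(a), inpos(a), inpos(b), inpos(f), on(f), ready(a), ready(f)}
3. flip(a)  →  {above(a), at(a), inpos(a), inpos(b), inpos(f), on(f), ready(a), ready(f)}
4. flip(f)  →  {above(a), above(f), at(a), at(f), inpos(a), inpos(b), inpos(f), on(f), ready(a), ready(f)}
5. drop(a)  →  {above(a), above(f), at(f), inpos(b), inpos(f), on(a), on(f), ready(a), ready(f)}

flip(a); grab(a,b); flip(a); flip(f); drop(a)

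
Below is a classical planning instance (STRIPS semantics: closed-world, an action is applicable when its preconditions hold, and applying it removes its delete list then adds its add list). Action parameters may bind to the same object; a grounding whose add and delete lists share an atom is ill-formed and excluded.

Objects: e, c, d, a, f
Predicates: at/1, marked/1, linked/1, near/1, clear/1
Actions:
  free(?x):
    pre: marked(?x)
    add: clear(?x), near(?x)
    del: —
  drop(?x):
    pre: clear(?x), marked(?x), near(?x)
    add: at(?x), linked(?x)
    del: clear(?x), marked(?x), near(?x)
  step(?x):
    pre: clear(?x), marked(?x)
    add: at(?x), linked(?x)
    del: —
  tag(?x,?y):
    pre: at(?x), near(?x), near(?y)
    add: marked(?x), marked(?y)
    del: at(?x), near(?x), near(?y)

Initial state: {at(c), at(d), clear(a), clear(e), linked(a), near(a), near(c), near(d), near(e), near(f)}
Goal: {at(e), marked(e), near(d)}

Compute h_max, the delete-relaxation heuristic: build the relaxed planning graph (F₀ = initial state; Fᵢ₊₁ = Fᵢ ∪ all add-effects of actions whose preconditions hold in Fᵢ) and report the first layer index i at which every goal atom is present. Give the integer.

2

F0 = init (10 atoms)
F1 = F0 ∪ {marked(a), marked(c), marked(d), marked(e), marked(f)}  (15 atoms)
F2 = F1 ∪ {at(a), at(e), clear(c), clear(d), clear(f), linked(e)}  (21 atoms)
goal ⊆ F2  ⇒  h_max = 2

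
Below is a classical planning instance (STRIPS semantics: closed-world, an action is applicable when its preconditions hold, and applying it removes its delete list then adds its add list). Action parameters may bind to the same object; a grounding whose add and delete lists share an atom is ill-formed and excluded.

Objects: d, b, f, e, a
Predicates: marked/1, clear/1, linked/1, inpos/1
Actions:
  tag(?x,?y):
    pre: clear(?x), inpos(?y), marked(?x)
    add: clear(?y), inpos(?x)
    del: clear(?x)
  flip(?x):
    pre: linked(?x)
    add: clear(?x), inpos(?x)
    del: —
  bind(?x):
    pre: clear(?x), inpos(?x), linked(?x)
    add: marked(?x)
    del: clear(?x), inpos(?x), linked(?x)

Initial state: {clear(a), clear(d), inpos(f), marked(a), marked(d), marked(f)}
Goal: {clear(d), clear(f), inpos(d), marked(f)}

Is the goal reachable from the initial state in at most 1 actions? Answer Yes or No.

No

1. tag(d,f)  →  {clear(a), clear(f), inpos(d), inpos(f), marked(a), marked(d), marked(f)}
2. tag(a,d)  →  {clear(d), clear(f), inpos(a), inpos(d), inpos(f), marked(a), marked(d), marked(f)}
optimal plan length = 2; 2 > 1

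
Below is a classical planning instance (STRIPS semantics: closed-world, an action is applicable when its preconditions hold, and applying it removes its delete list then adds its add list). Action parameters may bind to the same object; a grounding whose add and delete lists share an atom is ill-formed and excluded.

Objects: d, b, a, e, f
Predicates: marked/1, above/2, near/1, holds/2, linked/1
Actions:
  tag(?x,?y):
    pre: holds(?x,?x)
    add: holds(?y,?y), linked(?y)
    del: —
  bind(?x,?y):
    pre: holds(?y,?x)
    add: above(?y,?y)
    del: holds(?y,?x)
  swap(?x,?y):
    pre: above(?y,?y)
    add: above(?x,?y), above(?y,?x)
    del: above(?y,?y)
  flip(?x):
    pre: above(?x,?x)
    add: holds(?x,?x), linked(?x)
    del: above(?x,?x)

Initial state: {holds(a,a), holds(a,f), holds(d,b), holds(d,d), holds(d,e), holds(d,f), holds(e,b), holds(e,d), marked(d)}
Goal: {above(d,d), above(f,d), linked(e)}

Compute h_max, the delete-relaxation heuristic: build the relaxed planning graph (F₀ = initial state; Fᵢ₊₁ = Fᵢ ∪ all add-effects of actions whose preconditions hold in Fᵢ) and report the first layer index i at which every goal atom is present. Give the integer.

F0 = init (9 atoms)
F1 = F0 ∪ {above(a,a), above(d,d), above(e,e), holds(b,b), holds(e,e), holds(f,f), linked(a), linked(b), linked(d), linked(e), linked(f)}  (20 atoms)
F2 = F1 ∪ {above(a,b), above(a,d), above(a,e), above(a,f), above(b,a), above(b,b), above(b,d), above(b,e), above(d,a), above(d,b), above(d,e), above(d,f), above(e,a), above(e,b), above(e,d), above(e,f), above(f,a), above(f,d), above(f,e), above(f,f)}  (40 atoms)
goal ⊆ F2  ⇒  h_max = 2

2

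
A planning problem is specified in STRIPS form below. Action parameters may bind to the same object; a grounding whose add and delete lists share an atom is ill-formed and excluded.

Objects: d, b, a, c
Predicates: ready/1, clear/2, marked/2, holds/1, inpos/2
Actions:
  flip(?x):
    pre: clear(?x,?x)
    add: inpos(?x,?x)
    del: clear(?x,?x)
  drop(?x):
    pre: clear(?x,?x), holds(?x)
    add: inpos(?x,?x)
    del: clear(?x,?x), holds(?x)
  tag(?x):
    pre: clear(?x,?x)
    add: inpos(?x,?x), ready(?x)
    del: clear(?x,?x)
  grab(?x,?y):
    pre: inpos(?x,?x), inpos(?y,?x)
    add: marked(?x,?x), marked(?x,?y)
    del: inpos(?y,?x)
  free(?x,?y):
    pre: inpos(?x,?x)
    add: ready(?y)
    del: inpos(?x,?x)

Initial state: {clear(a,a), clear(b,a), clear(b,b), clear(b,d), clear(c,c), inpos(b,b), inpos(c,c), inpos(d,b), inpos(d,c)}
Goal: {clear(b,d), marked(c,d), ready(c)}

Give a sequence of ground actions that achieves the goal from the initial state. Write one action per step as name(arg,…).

tag(c); grab(c,d)

1. tag(c)  →  {clear(a,a), clear(b,a), clear(b,b), clear(b,d), inpos(b,b), inpos(c,c), inpos(d,b), inpos(d,c), ready(c)}
2. grab(c,d)  →  {clear(a,a), clear(b,a), clear(b,b), clear(b,d), inpos(b,b), inpos(c,c), inpos(d,b), marked(c,c), marked(c,d), ready(c)}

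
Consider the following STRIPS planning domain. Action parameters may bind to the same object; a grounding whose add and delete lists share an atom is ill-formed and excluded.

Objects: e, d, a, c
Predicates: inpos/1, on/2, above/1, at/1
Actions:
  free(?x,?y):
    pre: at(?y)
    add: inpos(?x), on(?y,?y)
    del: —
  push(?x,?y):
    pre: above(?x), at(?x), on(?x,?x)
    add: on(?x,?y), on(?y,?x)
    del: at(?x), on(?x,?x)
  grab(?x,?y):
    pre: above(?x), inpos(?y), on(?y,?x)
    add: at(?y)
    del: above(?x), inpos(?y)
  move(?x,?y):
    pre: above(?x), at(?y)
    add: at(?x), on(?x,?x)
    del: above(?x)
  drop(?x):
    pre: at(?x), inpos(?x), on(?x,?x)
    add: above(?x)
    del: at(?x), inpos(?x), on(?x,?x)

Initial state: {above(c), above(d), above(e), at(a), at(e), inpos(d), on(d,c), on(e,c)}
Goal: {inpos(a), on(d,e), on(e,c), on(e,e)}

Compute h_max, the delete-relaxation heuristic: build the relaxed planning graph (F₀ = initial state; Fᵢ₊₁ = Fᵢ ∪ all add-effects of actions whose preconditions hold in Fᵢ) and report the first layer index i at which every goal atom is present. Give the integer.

F0 = init (8 atoms)
F1 = F0 ∪ {at(c), at(d), inpos(a), inpos(c), inpos(e), on(a,a), on(c,c), on(d,d), on(e,e)}  (17 atoms)
F2 = F1 ∪ {above(a), on(a,c), on(a,d), on(a,e), on(c,a), on(c,d), on(c,e), on(d,a), on(d,e), on(e,a), on(e,d)}  (28 atoms)
goal ⊆ F2  ⇒  h_max = 2

2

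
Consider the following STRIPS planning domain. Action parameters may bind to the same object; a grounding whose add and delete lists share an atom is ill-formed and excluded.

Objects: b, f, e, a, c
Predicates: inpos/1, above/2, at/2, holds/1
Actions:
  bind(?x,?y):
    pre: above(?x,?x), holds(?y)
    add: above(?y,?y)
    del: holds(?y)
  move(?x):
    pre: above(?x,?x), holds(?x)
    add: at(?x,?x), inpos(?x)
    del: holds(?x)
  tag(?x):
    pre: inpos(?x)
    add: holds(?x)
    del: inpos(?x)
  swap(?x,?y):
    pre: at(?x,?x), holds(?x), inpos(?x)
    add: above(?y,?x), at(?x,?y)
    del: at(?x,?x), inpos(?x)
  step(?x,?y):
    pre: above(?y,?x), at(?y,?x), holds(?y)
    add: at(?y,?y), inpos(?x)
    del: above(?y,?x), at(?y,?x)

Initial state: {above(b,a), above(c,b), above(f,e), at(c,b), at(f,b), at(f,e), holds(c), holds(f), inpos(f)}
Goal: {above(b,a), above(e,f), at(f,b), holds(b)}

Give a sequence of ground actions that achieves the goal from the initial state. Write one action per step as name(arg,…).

1. step(b,c)  →  {above(b,a), above(f,e), at(c,c), at(f,b), at(f,e), holds(c), holds(f), inpos(b), inpos(f)}
2. tag(b)  →  {above(b,a), above(f,e), at(c,c), at(f,b), at(f,e), holds(b), holds(c), holds(f), inpos(f)}
3. step(e,f)  →  {above(b,a), at(c,c), at(f,b), at(f,f), holds(b), holds(c), holds(f), inpos(e), inpos(f)}
4. swap(f,e)  →  {above(b,a), above(e,f), at(c,c), at(f,b), at(f,e), holds(b), holds(c), holds(f), inpos(e)}

step(b,c); tag(b); step(e,f); swap(f,e)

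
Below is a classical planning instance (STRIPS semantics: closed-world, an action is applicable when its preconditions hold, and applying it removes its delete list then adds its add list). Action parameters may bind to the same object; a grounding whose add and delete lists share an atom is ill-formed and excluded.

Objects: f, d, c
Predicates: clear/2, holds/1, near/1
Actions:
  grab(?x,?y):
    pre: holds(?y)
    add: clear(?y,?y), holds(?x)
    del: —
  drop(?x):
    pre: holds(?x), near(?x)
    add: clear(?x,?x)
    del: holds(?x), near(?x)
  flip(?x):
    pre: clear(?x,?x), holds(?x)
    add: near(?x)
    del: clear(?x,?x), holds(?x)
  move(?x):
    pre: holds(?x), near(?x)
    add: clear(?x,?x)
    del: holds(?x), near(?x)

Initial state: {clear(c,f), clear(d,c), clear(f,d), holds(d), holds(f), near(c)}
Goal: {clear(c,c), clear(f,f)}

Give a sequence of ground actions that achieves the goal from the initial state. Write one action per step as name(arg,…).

1. grab(c,f)  →  {clear(c,f), clear(d,c), clear(f,d), clear(f,f), holds(c), holds(d), holds(f), near(c)}
2. grab(f,c)  →  {clear(c,c), clear(c,f), clear(d,c), clear(f,d), clear(f,f), holds(c), holds(d), holds(f), near(c)}

grab(c,f); grab(f,c)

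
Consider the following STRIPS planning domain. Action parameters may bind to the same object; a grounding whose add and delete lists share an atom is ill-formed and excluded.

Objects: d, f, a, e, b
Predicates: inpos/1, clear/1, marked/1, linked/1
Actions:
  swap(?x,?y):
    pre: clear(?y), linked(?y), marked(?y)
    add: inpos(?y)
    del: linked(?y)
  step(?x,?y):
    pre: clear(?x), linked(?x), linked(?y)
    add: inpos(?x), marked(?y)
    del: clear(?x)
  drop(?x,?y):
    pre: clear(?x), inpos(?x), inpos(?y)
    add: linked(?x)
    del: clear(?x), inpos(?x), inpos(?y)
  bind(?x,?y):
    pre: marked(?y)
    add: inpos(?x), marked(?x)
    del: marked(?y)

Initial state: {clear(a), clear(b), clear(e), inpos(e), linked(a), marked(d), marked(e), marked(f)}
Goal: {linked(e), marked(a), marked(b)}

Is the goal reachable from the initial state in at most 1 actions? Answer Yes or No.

1. step(a,a)  →  {clear(b), clear(e), inpos(a), inpos(e), linked(a), marked(a), marked(d), marked(e), marked(f)}
2. drop(e,a)  →  {clear(b), linked(a), linked(e), marked(a), marked(d), marked(e), marked(f)}
3. bind(b,d)  →  {clear(b), inpos(b), linked(a), linked(e), marked(a), marked(b), marked(e), marked(f)}
optimal plan length = 3; 3 > 1

No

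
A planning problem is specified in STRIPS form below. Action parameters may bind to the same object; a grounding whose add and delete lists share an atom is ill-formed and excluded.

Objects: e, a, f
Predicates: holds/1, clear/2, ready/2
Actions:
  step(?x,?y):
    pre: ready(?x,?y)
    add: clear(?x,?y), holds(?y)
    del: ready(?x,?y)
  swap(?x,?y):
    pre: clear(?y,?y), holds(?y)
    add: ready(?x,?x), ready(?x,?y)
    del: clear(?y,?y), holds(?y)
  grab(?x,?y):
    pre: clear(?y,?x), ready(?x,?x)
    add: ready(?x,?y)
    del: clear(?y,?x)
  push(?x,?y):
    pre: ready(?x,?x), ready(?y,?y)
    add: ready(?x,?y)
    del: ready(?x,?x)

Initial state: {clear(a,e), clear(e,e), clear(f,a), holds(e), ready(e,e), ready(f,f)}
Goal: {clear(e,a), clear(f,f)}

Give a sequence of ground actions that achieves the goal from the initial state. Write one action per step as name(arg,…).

step(f,f); grab(e,a); step(e,a)

1. step(f,f)  →  {clear(a,e), clear(e,e), clear(f,a), clear(f,f), holds(e), holds(f), ready(e,e)}
2. grab(e,a)  →  {clear(e,e), clear(f,a), clear(f,f), holds(e), holds(f), ready(e,a), ready(e,e)}
3. step(e,a)  →  {clear(e,a), clear(e,e), clear(f,a), clear(f,f), holds(a), holds(e), holds(f), ready(e,e)}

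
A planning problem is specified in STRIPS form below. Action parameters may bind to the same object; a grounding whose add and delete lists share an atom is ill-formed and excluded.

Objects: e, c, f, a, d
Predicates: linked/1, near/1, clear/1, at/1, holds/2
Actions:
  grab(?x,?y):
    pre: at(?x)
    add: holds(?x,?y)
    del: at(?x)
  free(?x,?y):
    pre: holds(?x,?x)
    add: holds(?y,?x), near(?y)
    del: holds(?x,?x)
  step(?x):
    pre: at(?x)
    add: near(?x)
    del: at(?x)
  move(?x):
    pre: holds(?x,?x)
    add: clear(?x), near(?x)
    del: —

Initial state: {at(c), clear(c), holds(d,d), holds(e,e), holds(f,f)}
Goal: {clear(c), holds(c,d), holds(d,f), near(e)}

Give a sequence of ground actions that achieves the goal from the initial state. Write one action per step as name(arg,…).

1. grab(c,d)  →  {clear(c), holds(c,d), holds(d,d), holds(e,e), holds(f,f)}
2. free(f,d)  →  {clear(c), holds(c,d), holds(d,d), holds(d,f), holds(e,e), near(d)}
3. free(d,e)  →  {clear(c), holds(c,d), holds(d,f), holds(e,d), holds(e,e), near(d), near(e)}

grab(c,d); free(f,d); free(d,e)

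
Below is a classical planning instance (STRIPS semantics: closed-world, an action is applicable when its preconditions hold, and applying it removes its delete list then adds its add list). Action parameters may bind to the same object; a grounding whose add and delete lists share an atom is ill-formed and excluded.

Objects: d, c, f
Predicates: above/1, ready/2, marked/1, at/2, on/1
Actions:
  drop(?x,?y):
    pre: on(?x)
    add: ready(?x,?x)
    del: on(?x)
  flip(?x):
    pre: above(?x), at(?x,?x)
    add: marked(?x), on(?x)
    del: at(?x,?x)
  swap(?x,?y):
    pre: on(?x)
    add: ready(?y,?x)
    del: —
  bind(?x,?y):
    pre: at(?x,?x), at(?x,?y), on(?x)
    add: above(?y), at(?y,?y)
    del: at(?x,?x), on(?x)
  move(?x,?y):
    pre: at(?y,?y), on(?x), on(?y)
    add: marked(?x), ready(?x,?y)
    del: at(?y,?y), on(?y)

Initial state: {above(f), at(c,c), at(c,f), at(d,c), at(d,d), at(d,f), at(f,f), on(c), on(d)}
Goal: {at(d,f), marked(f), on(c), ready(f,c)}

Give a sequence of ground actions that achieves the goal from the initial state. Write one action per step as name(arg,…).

flip(f); swap(c,f)

1. flip(f)  →  {above(f), at(c,c), at(c,f), at(d,c), at(d,d), at(d,f), marked(f), on(c), on(d), on(f)}
2. swap(c,f)  →  {above(f), at(c,c), at(c,f), at(d,c), at(d,d), at(d,f), marked(f), on(c), on(d), on(f), ready(f,c)}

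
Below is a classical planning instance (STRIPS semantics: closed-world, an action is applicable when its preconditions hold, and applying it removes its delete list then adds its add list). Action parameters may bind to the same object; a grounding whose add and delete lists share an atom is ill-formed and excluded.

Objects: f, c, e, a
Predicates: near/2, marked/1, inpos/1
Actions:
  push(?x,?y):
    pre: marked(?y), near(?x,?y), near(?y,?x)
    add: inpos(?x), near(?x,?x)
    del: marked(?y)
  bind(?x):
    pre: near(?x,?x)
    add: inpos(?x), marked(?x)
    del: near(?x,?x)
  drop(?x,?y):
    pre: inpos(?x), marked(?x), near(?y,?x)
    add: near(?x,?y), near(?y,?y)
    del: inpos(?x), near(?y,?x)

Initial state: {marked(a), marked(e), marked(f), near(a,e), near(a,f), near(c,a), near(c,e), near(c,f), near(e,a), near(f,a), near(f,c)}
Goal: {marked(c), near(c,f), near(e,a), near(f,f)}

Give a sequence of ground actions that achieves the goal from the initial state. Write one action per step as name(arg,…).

push(f,a); push(c,f); bind(c)

1. push(f,a)  →  {inpos(f), marked(e), marked(f), near(a,e), near(a,f), near(c,a), near(c,e), near(c,f), near(e,a), near(f,a), near(f,c), near(f,f)}
2. push(c,f)  →  {inpos(c), inpos(f), marked(e), near(a,e), near(a,f), near(c,a), near(c,c), near(c,e), near(c,f), near(e,a), near(f,a), near(f,c), near(f,f)}
3. bind(c)  →  {inpos(c), inpos(f), marked(c), marked(e), near(a,e), near(a,f), near(c,a), near(c,e), near(c,f), near(e,a), near(f,a), near(f,c), near(f,f)}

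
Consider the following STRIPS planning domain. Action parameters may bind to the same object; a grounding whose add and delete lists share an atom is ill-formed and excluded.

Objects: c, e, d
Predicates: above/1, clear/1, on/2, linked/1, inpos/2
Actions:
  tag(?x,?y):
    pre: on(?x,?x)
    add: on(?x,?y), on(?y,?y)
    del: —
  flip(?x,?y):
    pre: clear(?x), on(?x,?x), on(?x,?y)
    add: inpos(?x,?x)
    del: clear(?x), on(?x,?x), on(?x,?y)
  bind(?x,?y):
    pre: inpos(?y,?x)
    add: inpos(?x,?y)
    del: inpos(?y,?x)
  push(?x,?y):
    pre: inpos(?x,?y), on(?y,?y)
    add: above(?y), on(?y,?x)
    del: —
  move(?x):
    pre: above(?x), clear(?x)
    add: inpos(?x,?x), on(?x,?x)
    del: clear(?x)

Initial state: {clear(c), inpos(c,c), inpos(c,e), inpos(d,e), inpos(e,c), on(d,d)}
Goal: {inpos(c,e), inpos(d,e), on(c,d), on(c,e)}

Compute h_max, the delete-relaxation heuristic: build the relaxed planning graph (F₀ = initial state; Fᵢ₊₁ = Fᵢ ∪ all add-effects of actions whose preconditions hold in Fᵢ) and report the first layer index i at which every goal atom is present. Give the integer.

2

F0 = init (6 atoms)
F1 = F0 ∪ {inpos(e,d), on(c,c), on(d,c), on(d,e), on(e,e)}  (11 atoms)
F2 = F1 ∪ {above(c), above(d), above(e), on(c,d), on(c,e), on(e,c), on(e,d)}  (18 atoms)
goal ⊆ F2  ⇒  h_max = 2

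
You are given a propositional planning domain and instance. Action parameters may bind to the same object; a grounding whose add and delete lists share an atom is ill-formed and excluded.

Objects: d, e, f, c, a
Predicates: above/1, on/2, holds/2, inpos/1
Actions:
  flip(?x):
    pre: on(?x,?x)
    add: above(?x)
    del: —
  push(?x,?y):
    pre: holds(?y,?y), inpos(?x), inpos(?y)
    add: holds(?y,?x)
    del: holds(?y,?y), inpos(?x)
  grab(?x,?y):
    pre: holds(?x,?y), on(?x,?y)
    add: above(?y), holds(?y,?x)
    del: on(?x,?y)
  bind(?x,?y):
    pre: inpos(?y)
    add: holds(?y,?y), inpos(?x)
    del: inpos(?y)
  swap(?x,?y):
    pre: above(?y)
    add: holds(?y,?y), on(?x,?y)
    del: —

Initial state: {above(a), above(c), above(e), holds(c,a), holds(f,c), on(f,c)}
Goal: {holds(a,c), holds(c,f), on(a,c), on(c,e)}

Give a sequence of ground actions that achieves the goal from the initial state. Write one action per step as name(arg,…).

grab(f,c); swap(c,e); swap(c,a); grab(c,a); swap(a,c)

1. grab(f,c)  →  {above(a), above(c), above(e), holds(c,a), holds(c,f), holds(f,c)}
2. swap(c,e)  →  {above(a), above(c), above(e), holds(c,a), holds(c,f), holds(e,e), holds(f,c), on(c,e)}
3. swap(c,a)  →  {above(a), above(c), above(e), holds(a,a), holds(c,a), holds(c,f), holds(e,e), holds(f,c), on(c,a), on(c,e)}
4. grab(c,a)  →  {above(a), above(c), above(e), holds(a,a), holds(a,c), holds(c,a), holds(c,f), holds(e,e), holds(f,c), on(c,e)}
5. swap(a,c)  →  {above(a), above(c), above(e), holds(a,a), holds(a,c), holds(c,a), holds(c,c), holds(c,f), holds(e,e), holds(f,c), on(a,c), on(c,e)}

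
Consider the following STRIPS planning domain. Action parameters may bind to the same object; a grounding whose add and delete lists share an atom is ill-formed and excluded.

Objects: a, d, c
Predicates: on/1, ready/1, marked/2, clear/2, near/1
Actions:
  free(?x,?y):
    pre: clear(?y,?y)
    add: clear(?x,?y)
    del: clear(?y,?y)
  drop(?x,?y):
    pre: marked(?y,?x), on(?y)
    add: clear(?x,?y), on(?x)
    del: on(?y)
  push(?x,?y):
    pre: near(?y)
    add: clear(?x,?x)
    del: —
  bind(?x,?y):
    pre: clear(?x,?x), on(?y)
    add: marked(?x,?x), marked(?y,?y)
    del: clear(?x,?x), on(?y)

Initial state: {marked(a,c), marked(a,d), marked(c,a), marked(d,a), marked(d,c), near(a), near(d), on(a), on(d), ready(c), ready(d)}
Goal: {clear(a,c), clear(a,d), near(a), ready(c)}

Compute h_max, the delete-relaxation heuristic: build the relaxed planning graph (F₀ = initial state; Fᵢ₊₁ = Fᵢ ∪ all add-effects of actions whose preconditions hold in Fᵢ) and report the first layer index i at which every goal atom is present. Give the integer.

2

F0 = init (11 atoms)
F1 = F0 ∪ {clear(a,a), clear(a,d), clear(c,a), clear(c,c), clear(c,d), clear(d,a), clear(d,d), on(c)}  (19 atoms)
F2 = F1 ∪ {clear(a,c), clear(d,c), marked(a,a), marked(c,c), marked(d,d)}  (24 atoms)
goal ⊆ F2  ⇒  h_max = 2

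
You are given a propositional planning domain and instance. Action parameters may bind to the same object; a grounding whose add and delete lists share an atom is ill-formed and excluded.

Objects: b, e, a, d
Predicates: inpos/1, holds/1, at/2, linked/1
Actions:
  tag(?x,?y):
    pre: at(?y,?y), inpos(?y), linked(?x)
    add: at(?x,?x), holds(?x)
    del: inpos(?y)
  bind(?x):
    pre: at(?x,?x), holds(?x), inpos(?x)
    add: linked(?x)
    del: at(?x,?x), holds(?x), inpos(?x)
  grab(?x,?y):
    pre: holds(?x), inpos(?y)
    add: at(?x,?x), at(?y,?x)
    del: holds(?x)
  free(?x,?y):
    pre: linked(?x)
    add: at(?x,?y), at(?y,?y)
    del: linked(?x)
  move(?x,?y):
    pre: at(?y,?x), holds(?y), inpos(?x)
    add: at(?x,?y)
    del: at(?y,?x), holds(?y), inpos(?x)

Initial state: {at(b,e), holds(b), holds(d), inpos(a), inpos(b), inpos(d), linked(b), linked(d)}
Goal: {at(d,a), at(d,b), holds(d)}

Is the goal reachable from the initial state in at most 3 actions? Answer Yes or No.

Yes

1. grab(b,d)  →  {at(b,b), at(b,e), at(d,b), holds(d), inpos(a), inpos(b), inpos(d), linked(b), linked(d)}
2. free(d,a)  →  {at(a,a), at(b,b), at(b,e), at(d,a), at(d,b), holds(d), inpos(a), inpos(b), inpos(d), linked(b)}
optimal plan length = 2; 2 ≤ 3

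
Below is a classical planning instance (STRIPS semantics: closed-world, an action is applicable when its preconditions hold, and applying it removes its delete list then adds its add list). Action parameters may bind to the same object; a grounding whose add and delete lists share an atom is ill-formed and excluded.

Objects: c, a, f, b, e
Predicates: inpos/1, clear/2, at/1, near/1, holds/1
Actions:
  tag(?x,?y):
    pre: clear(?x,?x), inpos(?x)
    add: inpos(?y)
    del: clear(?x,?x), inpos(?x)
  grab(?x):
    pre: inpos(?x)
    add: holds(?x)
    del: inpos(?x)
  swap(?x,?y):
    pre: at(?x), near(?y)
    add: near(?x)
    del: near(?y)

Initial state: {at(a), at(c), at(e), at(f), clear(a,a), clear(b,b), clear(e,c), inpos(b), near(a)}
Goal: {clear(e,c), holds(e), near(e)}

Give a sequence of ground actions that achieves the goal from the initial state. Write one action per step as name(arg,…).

1. tag(b,e)  →  {at(a), at(c), at(e), at(f), clear(a,a), clear(e,c), inpos(e), near(a)}
2. grab(e)  →  {at(a), at(c), at(e), at(f), clear(a,a), clear(e,c), holds(e), near(a)}
3. swap(e,a)  →  {at(a), at(c), at(e), at(f), clear(a,a), clear(e,c), holds(e), near(e)}

tag(b,e); grab(e); swap(e,a)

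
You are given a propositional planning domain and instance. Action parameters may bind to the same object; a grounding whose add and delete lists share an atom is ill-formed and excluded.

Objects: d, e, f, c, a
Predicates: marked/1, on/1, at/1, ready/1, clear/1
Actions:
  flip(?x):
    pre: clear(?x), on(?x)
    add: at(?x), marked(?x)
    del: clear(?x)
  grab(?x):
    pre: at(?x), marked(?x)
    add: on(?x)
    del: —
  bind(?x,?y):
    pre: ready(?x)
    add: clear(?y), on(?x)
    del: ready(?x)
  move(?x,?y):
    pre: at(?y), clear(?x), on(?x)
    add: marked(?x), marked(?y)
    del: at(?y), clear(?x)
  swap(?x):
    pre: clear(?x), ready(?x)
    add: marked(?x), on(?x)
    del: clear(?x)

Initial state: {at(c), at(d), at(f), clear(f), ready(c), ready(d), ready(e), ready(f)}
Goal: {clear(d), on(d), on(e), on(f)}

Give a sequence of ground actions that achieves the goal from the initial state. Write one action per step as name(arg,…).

1. bind(d,d)  →  {at(c), at(d), at(f), clear(d), clear(f), on(d), ready(c), ready(e), ready(f)}
2. bind(e,d)  →  {at(c), at(d), at(f), clear(d), clear(f), on(d), on(e), ready(c), ready(f)}
3. bind(f,d)  →  {at(c), at(d), at(f), clear(d), clear(f), on(d), on(e), on(f), ready(c)}

bind(d,d); bind(e,d); bind(f,d)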